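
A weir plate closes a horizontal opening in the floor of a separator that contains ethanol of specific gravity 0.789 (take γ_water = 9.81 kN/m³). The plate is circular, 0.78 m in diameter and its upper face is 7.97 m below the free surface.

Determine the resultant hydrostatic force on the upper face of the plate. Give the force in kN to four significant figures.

γ = 0.789 × 9.81 = 7.74009 kN/m³.
The plate is horizontal, so pressure is uniform at p = γ·h = 7.74009 × 7.97 = 61.6885 kN/m².
A = π(0.39)² = 0.477836 m².
F = p·A = 61.6885 × 0.477836 = 29.477 kN.

F ≈ 29.48 kN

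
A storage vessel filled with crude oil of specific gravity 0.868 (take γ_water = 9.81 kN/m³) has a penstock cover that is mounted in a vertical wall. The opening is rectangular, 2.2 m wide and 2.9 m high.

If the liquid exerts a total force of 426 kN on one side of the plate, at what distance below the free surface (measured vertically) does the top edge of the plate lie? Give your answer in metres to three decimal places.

d_top ≈ 6.392 m

γ = 0.868 × 9.81 = 8.51508 kN/m³.
A = 2.2 × 2.9 = 6.38 m².
From F = γ·h_c·A, the centroid depth is h_c = 426/(8.51508 × 6.38) = 7.84152 m.
The centroid lies 2.9/2 = 1.45 m below the top edge, so the top edge sits at h_top = 7.84152 − 1.45 = 6.39152 m below the surface.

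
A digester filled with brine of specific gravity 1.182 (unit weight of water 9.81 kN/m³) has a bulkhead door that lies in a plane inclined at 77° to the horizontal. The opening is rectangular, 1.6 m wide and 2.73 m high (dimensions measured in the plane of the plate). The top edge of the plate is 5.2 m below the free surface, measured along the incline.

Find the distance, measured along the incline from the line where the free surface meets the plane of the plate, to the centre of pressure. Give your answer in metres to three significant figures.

y_p = 6.66 m

γ = 1.182 × 9.81 = 11.59542 kN/m³.
Let θ = 77° be the plate's angle to the horizontal; measure y along the incline from where the plane meets the free surface. Vertical depth h = y·sinθ with sinθ = 0.974370.
The centroid lies 2.73/2 = 1.365 m below the top edge, so y_c = 5.2 + 1.365 = 6.565 m and h_c = 6.565 × 0.974370 = 6.39674 m.
A = 1.6 × 2.73 = 4.368 m².
Resultant F = γ·h_c·A = 11.59542 × 6.39674 × 4.368 = 323.987 kN.
I_c = b·h³/12 = 1.6 × 2.73³/12 = 2.71286 m⁴.
Centre of pressure: y_p = y_c + I_c/(y_c·A) = 6.565 + 2.71286/(6.565 × 4.368) = 6.565 + 0.0946041 = 6.6596 m along the plane.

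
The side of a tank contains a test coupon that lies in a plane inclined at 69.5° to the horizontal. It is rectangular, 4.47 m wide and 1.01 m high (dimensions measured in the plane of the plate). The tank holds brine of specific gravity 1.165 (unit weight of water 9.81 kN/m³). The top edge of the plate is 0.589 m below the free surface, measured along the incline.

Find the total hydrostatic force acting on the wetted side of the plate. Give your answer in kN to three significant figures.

F ≈ 52.9 kN

γ = 1.165 × 9.81 = 11.42865 kN/m³.
Let θ = 69.5° be the plate's angle to the horizontal; measure y along the incline from where the plane meets the free surface. Vertical depth h = y·sinθ with sinθ = 0.936672.
The centroid lies 1.01/2 = 0.505 m below the top edge, so y_c = 0.589 + 0.505 = 1.094 m and h_c = 1.094 × 0.936672 = 1.02472 m.
A = 4.47 × 1.01 = 4.5147 m².
Resultant F = γ·h_c·A = 11.42865 × 1.02472 × 4.5147 = 52.8724 kN.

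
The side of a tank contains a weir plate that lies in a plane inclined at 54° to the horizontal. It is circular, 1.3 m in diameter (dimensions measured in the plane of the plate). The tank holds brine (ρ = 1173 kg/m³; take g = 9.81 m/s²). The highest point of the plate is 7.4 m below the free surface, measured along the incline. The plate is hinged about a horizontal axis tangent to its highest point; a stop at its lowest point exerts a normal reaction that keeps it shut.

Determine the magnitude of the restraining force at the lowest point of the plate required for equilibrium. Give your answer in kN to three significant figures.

γ = ρg = 1173 × 9.81 / 1000 = 11.50713 kN/m³.
Let θ = 54° be the plate's angle to the horizontal; measure y along the incline from where the plane meets the free surface. Vertical depth h = y·sinθ with sinθ = 0.809017.
The centroid is at the centre, 0.65 m below the top of the plate, so y_c = 7.4 + 0.65 = 8.05 m and h_c = 8.05 × 0.809017 = 6.51259 m.
A = π(0.65)² = 1.32732 m².
Resultant F = γ·h_c·A = 11.50713 × 6.51259 × 1.32732 = 99.471 kN.
I_c = πr⁴/4 = π × 0.65⁴/4 = 0.140198 m⁴.
Centre of pressure: y_p = y_c + I_c/(y_c·A) = 8.05 + 0.140198/(8.05 × 1.32732) = 8.05 + 0.0131211 = 8.06312 m along the plane.
The resultant acts 0.65 + 0.0131211 = 0.663121 m (along the plate) below the hinge at the top edge, so the moment about the hinge is M = F × 0.663121 = 99.471 × 0.663121 = 65.9613 kN·m.
A normal force at the bottom, 1.3 m from the hinge, must supply this moment: P = 65.9613/1.3 = 50.7395 kN.

P ≈ 50.7 kN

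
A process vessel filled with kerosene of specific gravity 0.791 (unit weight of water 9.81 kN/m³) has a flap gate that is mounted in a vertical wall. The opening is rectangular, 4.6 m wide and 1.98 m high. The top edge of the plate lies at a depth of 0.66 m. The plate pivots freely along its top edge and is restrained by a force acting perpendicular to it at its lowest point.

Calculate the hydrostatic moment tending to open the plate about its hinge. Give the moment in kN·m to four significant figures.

γ = 0.791 × 9.81 = 7.75971 kN/m³.
The centroid lies 1.98/2 = 0.99 m below the top edge, so the centroid depth is h_c = 0.66 + 0.99 = 1.65 m.
A = 4.6 × 1.98 = 9.108 m².
Resultant F = γ·h_c·A = 7.75971 × 1.65 × 9.108 = 116.614 kN.
I_c = b·h³/12 = 4.6 × 1.98³/12 = 2.97558 m⁴.
Centre of pressure: y_p = y_c + I_c/(y_c·A) = 1.65 + 2.97558/(1.65 × 9.108) = 1.65 + 0.198 = 1.848 m along the plane.
The resultant acts 0.99 + 0.198 = 1.188 m (along the plate) below the hinge at the top edge, so the moment about the hinge is M = F × 1.188 = 116.614 × 1.188 = 138.537 kN·m.

M ≈ 138.5 kN·m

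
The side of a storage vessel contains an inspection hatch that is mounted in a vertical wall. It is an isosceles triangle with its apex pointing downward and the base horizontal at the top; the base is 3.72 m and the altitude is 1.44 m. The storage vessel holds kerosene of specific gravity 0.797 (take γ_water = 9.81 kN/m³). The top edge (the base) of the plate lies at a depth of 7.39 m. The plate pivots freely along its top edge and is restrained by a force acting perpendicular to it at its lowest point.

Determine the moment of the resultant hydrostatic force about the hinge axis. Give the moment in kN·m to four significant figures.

γ = 0.797 × 9.81 = 7.81857 kN/m³.
With the apex down, the centroid sits h/3 = 1.44/3 = 0.48 m below the base (the top edge), so the centroid depth is h_c = 7.39 + 0.48 = 7.87 m.
A = ½ × 3.72 × 1.44 = 2.6784 m².
Resultant F = γ·h_c·A = 7.81857 × 7.87 × 2.6784 = 164.808 kN.
I_c = b·h³/36 = 3.72 × 1.44³/36 = 0.308552 m⁴.
Centre of pressure: y_p = y_c + I_c/(y_c·A) = 7.87 + 0.308552/(7.87 × 2.6784) = 7.87 + 0.0146379 = 7.88464 m along the plane.
The resultant acts 0.48 + 0.0146379 = 0.494638 m (along the plate) below the hinge at the top edge, so the moment about the hinge is M = F × 0.494638 = 164.808 × 0.494638 = 81.5203 kN·m.

M ≈ 81.52 kN·m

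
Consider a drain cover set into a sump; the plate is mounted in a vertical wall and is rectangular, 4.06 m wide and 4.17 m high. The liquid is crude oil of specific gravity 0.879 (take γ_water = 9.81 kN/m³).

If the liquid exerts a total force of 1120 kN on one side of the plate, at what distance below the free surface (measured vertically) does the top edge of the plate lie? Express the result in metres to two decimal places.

d_top ≈ 5.59 m

γ = 0.879 × 9.81 = 8.62299 kN/m³.
A = 4.06 × 4.17 = 16.9302 m².
From F = γ·h_c·A, the centroid depth is h_c = 1120/(8.62299 × 16.9302) = 7.67181 m.
The centroid lies 4.17/2 = 2.085 m below the top edge, so the top edge sits at h_top = 7.67181 − 2.085 = 5.58681 m below the surface.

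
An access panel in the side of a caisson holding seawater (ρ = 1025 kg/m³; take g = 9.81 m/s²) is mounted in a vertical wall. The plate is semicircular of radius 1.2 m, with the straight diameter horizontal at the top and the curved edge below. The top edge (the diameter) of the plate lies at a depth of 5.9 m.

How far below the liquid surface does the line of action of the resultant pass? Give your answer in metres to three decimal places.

γ = ρg = 1025 × 9.81 / 1000 = 10.05525 kN/m³.
The centroid of a semicircle lies 4r/(3π) = 0.509296 m from the diameter, here below the top edge, so the centroid depth is h_c = 5.9 + 0.509296 = 6.4093 m.
A = πr²/2 = π × 1.2²/2 = 2.26195 m².
Resultant F = γ·h_c·A = 10.05525 × 6.4093 × 2.26195 = 145.776 kN.
I_c = (π/8 − 8/(9π))·r⁴ = 0.109757 × 1.2⁴ = 0.227592 m⁴.
Centre of pressure: y_p = y_c + I_c/(y_c·A) = 6.4093 + 0.227592/(6.4093 × 2.26195) = 6.4093 + 0.0156987 = 6.425 m along the plane.

h_p = 6.425 m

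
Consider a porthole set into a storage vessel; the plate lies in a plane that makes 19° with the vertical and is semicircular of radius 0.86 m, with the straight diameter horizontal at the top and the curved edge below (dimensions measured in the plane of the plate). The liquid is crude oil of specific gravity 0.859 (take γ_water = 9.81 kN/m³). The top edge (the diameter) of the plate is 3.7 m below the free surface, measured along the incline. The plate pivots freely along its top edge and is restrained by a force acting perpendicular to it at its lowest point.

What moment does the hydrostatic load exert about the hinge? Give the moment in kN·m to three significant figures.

γ = 0.859 × 9.81 = 8.42679 kN/m³.
The plate makes 19° with the vertical, i.e. θ = 90° − 19° = 71° to the horizontal. Measuring y along the incline from the free-surface line, vertical depth h = y·sinθ with sinθ = 0.945519.
The centroid of a semicircle lies 4r/(3π) = 0.364995 m from the diameter, here below the top edge, so y_c = 3.7 + 0.364995 = 4.065 m and h_c = 4.065 × 0.945519 = 3.84353 m.
A = πr²/2 = π × 0.86²/2 = 1.16176 m².
Resultant F = γ·h_c·A = 8.42679 × 3.84353 × 1.16176 = 37.6278 kN.
I_c = (π/8 − 8/(9π))·r⁴ = 0.109757 × 0.86⁴ = 0.060038 m⁴.
Centre of pressure: y_p = y_c + I_c/(y_c·A) = 4.065 + 0.060038/(4.065 × 1.16176) = 4.065 + 0.012713 = 4.07771 m along the plane.
The resultant acts 0.364995 + 0.012713 = 0.377708 m (along the plate) below the hinge at the top edge, so the moment about the hinge is M = F × 0.377708 = 37.6278 × 0.377708 = 14.2123 kN·m.

M ≈ 14.2 kN·m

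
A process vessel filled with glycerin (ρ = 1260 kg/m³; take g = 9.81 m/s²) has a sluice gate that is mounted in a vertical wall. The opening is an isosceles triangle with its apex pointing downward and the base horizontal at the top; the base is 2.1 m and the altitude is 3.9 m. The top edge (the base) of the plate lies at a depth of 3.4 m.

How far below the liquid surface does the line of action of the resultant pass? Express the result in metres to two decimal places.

h_p = 4.88 m

γ = ρg = 1260 × 9.81 / 1000 = 12.3606 kN/m³.
With the apex down, the centroid sits h/3 = 3.9/3 = 1.3 m below the base (the top edge), so the centroid depth is h_c = 3.4 + 1.3 = 4.7 m.
A = ½ × 2.1 × 3.9 = 4.095 m².
Resultant F = γ·h_c·A = 12.3606 × 4.7 × 4.095 = 237.898 kN.
I_c = b·h³/36 = 2.1 × 3.9³/36 = 3.46027 m⁴.
Centre of pressure: y_p = y_c + I_c/(y_c·A) = 4.7 + 3.46027/(4.7 × 4.095) = 4.7 + 0.179787 = 4.87979 m along the plane.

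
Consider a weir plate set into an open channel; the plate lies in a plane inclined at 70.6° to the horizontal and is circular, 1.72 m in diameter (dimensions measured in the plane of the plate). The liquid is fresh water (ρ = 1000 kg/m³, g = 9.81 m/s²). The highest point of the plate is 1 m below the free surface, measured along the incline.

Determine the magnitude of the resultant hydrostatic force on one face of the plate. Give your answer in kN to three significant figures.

γ = ρg = 1000 × 9.81 = 9810 N/m³ = 9.81 kN/m³.
Let θ = 70.6° be the plate's angle to the horizontal; measure y along the incline from where the plane meets the free surface. Vertical depth h = y·sinθ with sinθ = 0.943223.
The centroid is at the centre, 0.86 m below the top of the plate, so y_c = 1 + 0.86 = 1.86 m and h_c = 1.86 × 0.943223 = 1.75439 m.
A = π(0.86)² = 2.32352 m².
Resultant F = γ·h_c·A = 9.81 × 1.75439 × 2.32352 = 39.9891 kN.

F ≈ 40.0 kN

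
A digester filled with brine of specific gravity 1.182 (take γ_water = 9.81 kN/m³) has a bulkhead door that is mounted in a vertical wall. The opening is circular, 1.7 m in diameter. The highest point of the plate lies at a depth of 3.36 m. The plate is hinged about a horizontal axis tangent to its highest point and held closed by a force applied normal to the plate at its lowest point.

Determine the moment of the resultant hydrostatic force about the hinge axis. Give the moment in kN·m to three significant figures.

γ = 1.182 × 9.81 = 11.59542 kN/m³.
The centroid is at the centre, 0.85 m below the top of the plate, so the centroid depth is h_c = 3.36 + 0.85 = 4.21 m.
A = π(0.85)² = 2.2698 m².
Resultant F = γ·h_c·A = 11.59542 × 4.21 × 2.2698 = 110.804 kN.
I_c = πr⁴/4 = π × 0.85⁴/4 = 0.409983 m⁴.
Centre of pressure: y_p = y_c + I_c/(y_c·A) = 4.21 + 0.409983/(4.21 × 2.2698) = 4.21 + 0.0429038 = 4.2529 m along the plane.
The resultant acts 0.85 + 0.0429038 = 0.892904 m (along the plate) below the hinge at the top edge, so the moment about the hinge is M = F × 0.892904 = 110.804 × 0.892904 = 98.9373 kN·m.

M ≈ 98.9 kN·m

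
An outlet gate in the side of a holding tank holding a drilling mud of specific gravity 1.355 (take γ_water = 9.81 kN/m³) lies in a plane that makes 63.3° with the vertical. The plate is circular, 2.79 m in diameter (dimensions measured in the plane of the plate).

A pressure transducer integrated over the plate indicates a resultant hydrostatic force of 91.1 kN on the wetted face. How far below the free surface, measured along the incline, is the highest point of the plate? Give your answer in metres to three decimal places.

γ = 1.355 × 9.81 = 13.29255 kN/m³.
A = π(1.395)² = 6.11362 m².
From F = γ·h_c·A, the centroid depth is h_c = 91.1/(13.29255 × 6.11362) = 1.12102 m.
The plate makes 63.3° with the vertical, i.e. θ = 90° − 63.3° = 26.7° to the horizontal. Measuring y along the incline from the free-surface line, vertical depth h = y·sinθ with sinθ = 0.449319.
Along the incline, y_c = h_c/sinθ = 1.12102/0.449319 = 2.49493 m.
The centroid is at the centre, 1.395 m below the top of the plate, so the highest point sits at y_top = 2.49493 − 1.395 = 1.09993 m along the incline.

y_top ≈ 1.100 m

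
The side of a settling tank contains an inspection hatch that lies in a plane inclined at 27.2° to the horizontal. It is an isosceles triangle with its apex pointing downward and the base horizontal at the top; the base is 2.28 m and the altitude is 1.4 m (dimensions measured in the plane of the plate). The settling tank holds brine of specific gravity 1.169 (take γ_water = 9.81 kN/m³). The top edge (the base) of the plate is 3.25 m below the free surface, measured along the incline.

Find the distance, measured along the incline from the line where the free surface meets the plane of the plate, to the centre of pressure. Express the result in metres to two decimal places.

y_p = 3.75 m

γ = 1.169 × 9.81 = 11.46789 kN/m³.
Let θ = 27.2° be the plate's angle to the horizontal; measure y along the incline from where the plane meets the free surface. Vertical depth h = y·sinθ with sinθ = 0.457098.
With the apex down, the centroid sits h/3 = 1.4/3 = 0.466667 m below the base (the top edge), so y_c = 3.25 + 0.466667 = 3.71667 m and h_c = 3.71667 × 0.457098 = 1.69888 m.
A = ½ × 2.28 × 1.4 = 1.596 m².
Resultant F = γ·h_c·A = 11.46789 × 1.69888 × 1.596 = 31.0942 kN.
I_c = b·h³/36 = 2.28 × 1.4³/36 = 0.173787 m⁴.
Centre of pressure: y_p = y_c + I_c/(y_c·A) = 3.71667 + 0.173787/(3.71667 × 1.596) = 3.71667 + 0.0292975 = 3.74597 m along the plane.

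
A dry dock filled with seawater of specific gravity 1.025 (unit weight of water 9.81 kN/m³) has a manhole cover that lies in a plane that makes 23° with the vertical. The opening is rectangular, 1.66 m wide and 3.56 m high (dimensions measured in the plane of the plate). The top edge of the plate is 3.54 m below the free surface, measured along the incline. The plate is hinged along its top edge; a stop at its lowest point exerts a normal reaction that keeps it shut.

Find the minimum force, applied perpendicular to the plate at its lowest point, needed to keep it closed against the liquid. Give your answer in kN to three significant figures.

γ = 1.025 × 9.81 = 10.05525 kN/m³.
The plate makes 23° with the vertical, i.e. θ = 90° − 23° = 67° to the horizontal. Measuring y along the incline from the free-surface line, vertical depth h = y·sinθ with sinθ = 0.920505.
The centroid lies 3.56/2 = 1.78 m below the top edge, so y_c = 3.54 + 1.78 = 5.32 m and h_c = 5.32 × 0.920505 = 4.89709 m.
A = 1.66 × 3.56 = 5.9096 m².
Resultant F = γ·h_c·A = 10.05525 × 4.89709 × 5.9096 = 290.997 kN.
I_c = b·h³/12 = 1.66 × 3.56³/12 = 6.24133 m⁴.
Centre of pressure: y_p = y_c + I_c/(y_c·A) = 5.32 + 6.24133/(5.32 × 5.9096) = 5.32 + 0.198521 = 5.51852 m along the plane.
The resultant acts 1.78 + 0.198521 = 1.97852 m (along the plate) below the hinge at the top edge, so the moment about the hinge is M = F × 1.97852 = 290.997 × 1.97852 = 575.743 kN·m.
A normal force at the bottom, 3.56 m from the hinge, must supply this moment: P = 575.743/3.56 = 161.726 kN.

P ≈ 162 kN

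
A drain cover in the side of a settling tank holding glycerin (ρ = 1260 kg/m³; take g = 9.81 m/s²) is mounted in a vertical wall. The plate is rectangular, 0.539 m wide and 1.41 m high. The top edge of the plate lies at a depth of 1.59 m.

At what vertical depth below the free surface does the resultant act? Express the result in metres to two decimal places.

γ = ρg = 1260 × 9.81 / 1000 = 12.3606 kN/m³.
The centroid lies 1.41/2 = 0.705 m below the top edge, so the centroid depth is h_c = 1.59 + 0.705 = 2.295 m.
A = 0.539 × 1.41 = 0.75999 m².
Resultant F = γ·h_c·A = 12.3606 × 2.295 × 0.75999 = 21.5591 kN.
I_c = b·h³/12 = 0.539 × 1.41³/12 = 0.125911 m⁴.
Centre of pressure: y_p = y_c + I_c/(y_c·A) = 2.295 + 0.125911/(2.295 × 0.75999) = 2.295 + 0.0721893 = 2.36719 m along the plane.

h_p = 2.37 m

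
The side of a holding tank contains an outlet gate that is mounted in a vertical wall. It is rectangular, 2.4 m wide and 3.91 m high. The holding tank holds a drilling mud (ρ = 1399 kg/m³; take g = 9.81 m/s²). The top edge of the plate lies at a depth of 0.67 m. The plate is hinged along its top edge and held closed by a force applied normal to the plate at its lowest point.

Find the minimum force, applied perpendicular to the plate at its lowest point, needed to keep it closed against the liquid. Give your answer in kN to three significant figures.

γ = ρg = 1399 × 9.81 / 1000 = 13.72419 kN/m³.
The centroid lies 3.91/2 = 1.955 m below the top edge, so the centroid depth is h_c = 0.67 + 1.955 = 2.625 m.
A = 2.4 × 3.91 = 9.384 m².
Resultant F = γ·h_c·A = 13.72419 × 2.625 × 9.384 = 338.068 kN.
I_c = b·h³/12 = 2.4 × 3.91³/12 = 11.9553 m⁴.
Centre of pressure: y_p = y_c + I_c/(y_c·A) = 2.625 + 11.9553/(2.625 × 9.384) = 2.625 + 0.485337 = 3.11034 m along the plane.
The resultant acts 1.955 + 0.485337 = 2.44034 m (along the plate) below the hinge at the top edge, so the moment about the hinge is M = F × 2.44034 = 338.068 × 2.44034 = 825.001 kN·m.
A normal force at the bottom, 3.91 m from the hinge, must supply this moment: P = 825.001/3.91 = 210.998 kN.

P ≈ 211 kN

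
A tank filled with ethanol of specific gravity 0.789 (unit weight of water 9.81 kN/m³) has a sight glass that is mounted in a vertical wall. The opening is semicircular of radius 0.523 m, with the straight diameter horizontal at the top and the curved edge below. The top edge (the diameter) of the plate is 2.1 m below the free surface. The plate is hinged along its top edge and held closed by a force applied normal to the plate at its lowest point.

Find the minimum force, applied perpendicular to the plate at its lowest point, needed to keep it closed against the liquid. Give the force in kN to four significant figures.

P ≈ 3.399 kN

γ = 0.789 × 9.81 = 7.74009 kN/m³.
The centroid of a semicircle lies 4r/(3π) = 0.221968 m from the diameter, here below the top edge, so the centroid depth is h_c = 2.1 + 0.221968 = 2.32197 m.
A = πr²/2 = π × 0.523²/2 = 0.429658 m².
Resultant F = γ·h_c·A = 7.74009 × 2.32197 × 0.429658 = 7.72192 kN.
I_c = (π/8 − 8/(9π))·r⁴ = 0.109757 × 0.523⁴ = 0.00821181 m⁴.
Centre of pressure: y_p = y_c + I_c/(y_c·A) = 2.32197 + 0.00821181/(2.32197 × 0.429658) = 2.32197 + 0.00823113 = 2.3302 m along the plane.
The resultant acts 0.221968 + 0.00823113 = 0.230199 m (along the plate) below the hinge at the top edge, so the moment about the hinge is M = F × 0.230199 = 7.72192 × 0.230199 = 1.77758 kN·m.
A normal force at the bottom, 0.523 m from the hinge, must supply this moment: P = 1.77758/0.523 = 3.39881 kN.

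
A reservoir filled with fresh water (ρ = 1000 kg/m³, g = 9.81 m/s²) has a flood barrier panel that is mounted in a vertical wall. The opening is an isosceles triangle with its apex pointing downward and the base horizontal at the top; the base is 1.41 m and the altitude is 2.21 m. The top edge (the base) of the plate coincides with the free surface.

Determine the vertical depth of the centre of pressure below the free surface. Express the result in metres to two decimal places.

γ = ρg = 1000 × 9.81 = 9810 N/m³ = 9.81 kN/m³.
With the apex down, the centroid sits h/3 = 2.21/3 = 0.736667 m below the base (the top edge), so the centroid depth is h_c = 0.736667 m.
A = ½ × 1.41 × 2.21 = 1.55805 m².
Resultant F = γ·h_c·A = 9.81 × 0.736667 × 1.55805 = 11.2596 kN.
I_c = b·h³/36 = 1.41 × 2.21³/36 = 0.42276 m⁴.
Centre of pressure: y_p = y_c + I_c/(y_c·A) = 0.736667 + 0.42276/(0.736667 × 1.55805) = 0.736667 + 0.368334 = 1.105 m along the plane.

h_p = 1.11 m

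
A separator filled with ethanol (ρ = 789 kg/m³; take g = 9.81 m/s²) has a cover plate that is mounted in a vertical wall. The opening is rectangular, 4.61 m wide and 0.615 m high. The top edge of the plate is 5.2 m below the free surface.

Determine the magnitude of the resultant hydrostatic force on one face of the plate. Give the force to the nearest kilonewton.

F ≈ 121 kN

γ = ρg = 789 × 9.81 / 1000 = 7.74009 kN/m³.
The centroid lies 0.615/2 = 0.3075 m below the top edge, so the centroid depth is h_c = 5.2 + 0.3075 = 5.5075 m.
A = 4.61 × 0.615 = 2.83515 m².
Resultant F = γ·h_c·A = 7.74009 × 5.5075 × 2.83515 = 120.858 kN.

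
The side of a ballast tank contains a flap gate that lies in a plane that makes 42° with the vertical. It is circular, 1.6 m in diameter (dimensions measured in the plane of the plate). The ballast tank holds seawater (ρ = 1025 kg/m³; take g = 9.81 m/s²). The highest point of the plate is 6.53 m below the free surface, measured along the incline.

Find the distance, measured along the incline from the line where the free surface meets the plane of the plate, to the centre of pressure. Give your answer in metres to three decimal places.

γ = ρg = 1025 × 9.81 / 1000 = 10.05525 kN/m³.
The plate makes 42° with the vertical, i.e. θ = 90° − 42° = 48° to the horizontal. Measuring y along the incline from the free-surface line, vertical depth h = y·sinθ with sinθ = 0.743145.
The centroid is at the centre, 0.8 m below the top of the plate, so y_c = 6.53 + 0.8 = 7.33 m and h_c = 7.33 × 0.743145 = 5.44725 m.
A = π(0.8)² = 2.01062 m².
Resultant F = γ·h_c·A = 10.05525 × 5.44725 × 2.01062 = 110.129 kN.
I_c = πr⁴/4 = π × 0.8⁴/4 = 0.321699 m⁴.
Centre of pressure: y_p = y_c + I_c/(y_c·A) = 7.33 + 0.321699/(7.33 × 2.01062) = 7.33 + 0.0218281 = 7.35183 m along the plane.

y_p = 7.352 m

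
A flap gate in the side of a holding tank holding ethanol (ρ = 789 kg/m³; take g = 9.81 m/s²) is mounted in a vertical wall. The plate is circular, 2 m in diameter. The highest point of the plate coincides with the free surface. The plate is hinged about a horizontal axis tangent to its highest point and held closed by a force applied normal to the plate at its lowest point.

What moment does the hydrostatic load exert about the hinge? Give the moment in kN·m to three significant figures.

γ = ρg = 789 × 9.81 / 1000 = 7.74009 kN/m³.
The centroid is at the centre, 1 m below the top of the plate, so the centroid depth is h_c = 1 m.
A = π(1)² = 3.14159 m².
Resultant F = γ·h_c·A = 7.74009 × 1 × 3.14159 = 24.3162 kN.
I_c = πr⁴/4 = π × 1⁴/4 = 0.785398 m⁴.
Centre of pressure: y_p = y_c + I_c/(y_c·A) = 1 + 0.785398/(1 × 3.14159) = 1 + 0.25 = 1.25 m along the plane.
The resultant acts 1 + 0.25 = 1.25 m (along the plate) below the hinge at the top edge, so the moment about the hinge is M = F × 1.25 = 24.3162 × 1.25 = 30.3952 kN·m.

M ≈ 30.4 kN·m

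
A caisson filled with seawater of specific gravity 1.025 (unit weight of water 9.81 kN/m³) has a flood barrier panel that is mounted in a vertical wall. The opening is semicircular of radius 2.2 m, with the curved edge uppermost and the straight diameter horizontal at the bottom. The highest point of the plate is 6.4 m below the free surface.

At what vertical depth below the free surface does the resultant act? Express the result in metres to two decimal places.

γ = 1.025 × 9.81 = 10.05525 kN/m³.
The centroid lies 4r/(3π) = 0.933709 m above the diameter, so r − 4r/(3π) = 2.2 − 0.933709 = 1.26629 m below the topmost point, so the centroid depth is h_c = 6.4 + 1.26629 = 7.66629 m.
A = πr²/2 = π × 2.2²/2 = 7.60265 m².
Resultant F = γ·h_c·A = 10.05525 × 7.66629 × 7.60265 = 586.061 kN.
I_c = (π/8 − 8/(9π))·r⁴ = 0.109757 × 2.2⁴ = 2.57112 m⁴.
Centre of pressure: y_p = y_c + I_c/(y_c·A) = 7.66629 + 2.57112/(7.66629 × 7.60265) = 7.66629 + 0.0441136 = 7.7104 m along the plane.

h_p = 7.71 m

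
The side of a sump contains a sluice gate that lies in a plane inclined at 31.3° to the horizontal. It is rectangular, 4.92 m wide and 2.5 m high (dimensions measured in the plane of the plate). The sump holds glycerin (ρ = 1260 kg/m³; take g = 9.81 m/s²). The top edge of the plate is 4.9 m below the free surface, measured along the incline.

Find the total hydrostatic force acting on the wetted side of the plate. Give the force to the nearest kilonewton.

γ = ρg = 1260 × 9.81 / 1000 = 12.3606 kN/m³.
Let θ = 31.3° be the plate's angle to the horizontal; measure y along the incline from where the plane meets the free surface. Vertical depth h = y·sinθ with sinθ = 0.519519.
The centroid lies 2.5/2 = 1.25 m below the top edge, so y_c = 4.9 + 1.25 = 6.15 m and h_c = 6.15 × 0.519519 = 3.19504 m.
A = 4.92 × 2.5 = 12.3 m².
Resultant F = γ·h_c·A = 12.3606 × 3.19504 × 12.3 = 485.759 kN.

F ≈ 486 kN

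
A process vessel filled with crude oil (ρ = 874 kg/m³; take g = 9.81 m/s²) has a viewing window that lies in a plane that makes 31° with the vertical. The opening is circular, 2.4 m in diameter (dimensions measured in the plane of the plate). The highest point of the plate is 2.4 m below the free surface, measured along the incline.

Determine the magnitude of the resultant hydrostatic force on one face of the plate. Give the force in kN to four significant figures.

γ = ρg = 874 × 9.81 / 1000 = 8.57394 kN/m³.
The plate makes 31° with the vertical, i.e. θ = 90° − 31° = 59° to the horizontal. Measuring y along the incline from the free-surface line, vertical depth h = y·sinθ with sinθ = 0.857167.
The centroid is at the centre, 1.2 m below the top of the plate, so y_c = 2.4 + 1.2 = 3.6 m and h_c = 3.6 × 0.857167 = 3.0858 m.
A = π(1.2)² = 4.52389 m².
Resultant F = γ·h_c·A = 8.57394 × 3.0858 × 4.52389 = 119.691 kN.

F ≈ 119.7 kN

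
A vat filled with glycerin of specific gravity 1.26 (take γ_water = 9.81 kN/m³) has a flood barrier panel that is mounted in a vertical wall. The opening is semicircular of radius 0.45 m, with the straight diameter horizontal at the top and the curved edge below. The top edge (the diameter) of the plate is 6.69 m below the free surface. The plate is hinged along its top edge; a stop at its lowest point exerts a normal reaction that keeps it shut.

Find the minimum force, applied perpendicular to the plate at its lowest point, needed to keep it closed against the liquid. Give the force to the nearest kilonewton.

γ = 1.26 × 9.81 = 12.3606 kN/m³.
The centroid of a semicircle lies 4r/(3π) = 0.190986 m from the diameter, here below the top edge, so the centroid depth is h_c = 6.69 + 0.190986 = 6.88099 m.
A = πr²/2 = π × 0.45²/2 = 0.318086 m².
Resultant F = γ·h_c·A = 12.3606 × 6.88099 × 0.318086 = 27.0542 kN.
I_c = (π/8 − 8/(9π))·r⁴ = 0.109757 × 0.45⁴ = 0.00450072 m⁴.
Centre of pressure: y_p = y_c + I_c/(y_c·A) = 6.88099 + 0.00450072/(6.88099 × 0.318086) = 6.88099 + 0.0020563 = 6.88305 m along the plane.
The resultant acts 0.190986 + 0.0020563 = 0.193042 m (along the plate) below the hinge at the top edge, so the moment about the hinge is M = F × 0.193042 = 27.0542 × 0.193042 = 5.2226 kN·m.
A normal force at the bottom, 0.45 m from the hinge, must supply this moment: P = 5.2226/0.45 = 11.6058 kN.

P ≈ 12 kN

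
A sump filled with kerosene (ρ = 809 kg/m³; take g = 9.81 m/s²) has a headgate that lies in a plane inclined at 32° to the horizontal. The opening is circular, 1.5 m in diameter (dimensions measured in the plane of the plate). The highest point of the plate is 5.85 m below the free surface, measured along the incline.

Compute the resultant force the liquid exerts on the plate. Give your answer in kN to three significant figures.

γ = ρg = 809 × 9.81 / 1000 = 7.93629 kN/m³.
Let θ = 32° be the plate's angle to the horizontal; measure y along the incline from where the plane meets the free surface. Vertical depth h = y·sinθ with sinθ = 0.529919.
The centroid is at the centre, 0.75 m below the top of the plate, so y_c = 5.85 + 0.75 = 6.6 m and h_c = 6.6 × 0.529919 = 3.49747 m.
A = π(0.75)² = 1.76715 m².
Resultant F = γ·h_c·A = 7.93629 × 3.49747 × 1.76715 = 49.0507 kN.

F ≈ 49.1 kN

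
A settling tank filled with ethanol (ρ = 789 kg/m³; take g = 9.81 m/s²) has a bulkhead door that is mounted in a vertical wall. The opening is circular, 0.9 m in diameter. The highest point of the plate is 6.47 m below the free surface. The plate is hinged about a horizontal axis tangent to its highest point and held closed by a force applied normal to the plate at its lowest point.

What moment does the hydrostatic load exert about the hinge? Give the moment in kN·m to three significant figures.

M ≈ 15.6 kN·m

γ = ρg = 789 × 9.81 / 1000 = 7.74009 kN/m³.
The centroid is at the centre, 0.45 m below the top of the plate, so the centroid depth is h_c = 6.47 + 0.45 = 6.92 m.
A = π(0.45)² = 0.636173 m².
Resultant F = γ·h_c·A = 7.74009 × 6.92 × 0.636173 = 34.0743 kN.
I_c = πr⁴/4 = π × 0.45⁴/4 = 0.0322062 m⁴.
Centre of pressure: y_p = y_c + I_c/(y_c·A) = 6.92 + 0.0322062/(6.92 × 0.636173) = 6.92 + 0.00731574 = 6.92732 m along the plane.
The resultant acts 0.45 + 0.00731574 = 0.457316 m (along the plate) below the hinge at the top edge, so the moment about the hinge is M = F × 0.457316 = 34.0743 × 0.457316 = 15.5827 kN·m.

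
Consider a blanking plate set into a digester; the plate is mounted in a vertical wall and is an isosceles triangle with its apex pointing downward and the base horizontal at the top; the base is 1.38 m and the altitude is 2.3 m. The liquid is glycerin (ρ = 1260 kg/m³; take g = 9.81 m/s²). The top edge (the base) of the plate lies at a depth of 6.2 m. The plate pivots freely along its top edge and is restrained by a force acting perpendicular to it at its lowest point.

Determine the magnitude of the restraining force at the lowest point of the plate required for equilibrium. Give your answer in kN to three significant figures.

γ = ρg = 1260 × 9.81 / 1000 = 12.3606 kN/m³.
With the apex down, the centroid sits h/3 = 2.3/3 = 0.766667 m below the base (the top edge), so the centroid depth is h_c = 6.2 + 0.766667 = 6.96667 m.
A = ½ × 1.38 × 2.3 = 1.587 m².
Resultant F = γ·h_c·A = 12.3606 × 6.96667 × 1.587 = 136.66 kN.
I_c = b·h³/36 = 1.38 × 2.3³/36 = 0.466402 m⁴.
Centre of pressure: y_p = y_c + I_c/(y_c·A) = 6.96667 + 0.466402/(6.96667 × 1.587) = 6.96667 + 0.042185 = 7.00885 m along the plane.
The resultant acts 0.766667 + 0.042185 = 0.808852 m (along the plate) below the hinge at the top edge, so the moment about the hinge is M = F × 0.808852 = 136.66 × 0.808852 = 110.538 kN·m.
A normal force at the bottom, 2.3 m from the hinge, must supply this moment: P = 110.538/2.3 = 48.06 kN.

P ≈ 48.1 kN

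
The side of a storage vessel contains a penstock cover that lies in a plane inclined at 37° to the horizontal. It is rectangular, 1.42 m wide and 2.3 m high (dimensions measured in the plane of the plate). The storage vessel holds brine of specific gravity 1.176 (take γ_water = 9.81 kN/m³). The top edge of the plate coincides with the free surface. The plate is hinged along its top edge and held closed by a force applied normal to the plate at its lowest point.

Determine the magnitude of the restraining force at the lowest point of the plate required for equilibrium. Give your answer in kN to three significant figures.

P ≈ 17.4 kN

γ = 1.176 × 9.81 = 11.53656 kN/m³.
Let θ = 37° be the plate's angle to the horizontal; measure y along the incline from where the plane meets the free surface. Vertical depth h = y·sinθ with sinθ = 0.601815.
The centroid lies 2.3/2 = 1.15 m below the top edge, so y_c = 1.15 m and h_c = 1.15 × 0.601815 = 0.692087 m.
A = 1.42 × 2.3 = 3.266 m².
Resultant F = γ·h_c·A = 11.53656 × 0.692087 × 3.266 = 26.0767 kN.
I_c = b·h³/12 = 1.42 × 2.3³/12 = 1.43976 m⁴.
Centre of pressure: y_p = y_c + I_c/(y_c·A) = 1.15 + 1.43976/(1.15 × 3.266) = 1.15 + 0.383333 = 1.53333 m along the plane.
The resultant acts 1.15 + 0.383333 = 1.53333 m (along the plate) below the hinge at the top edge, so the moment about the hinge is M = F × 1.53333 = 26.0767 × 1.53333 = 39.9842 kN·m.
A normal force at the bottom, 2.3 m from the hinge, must supply this moment: P = 39.9842/2.3 = 17.3844 kN.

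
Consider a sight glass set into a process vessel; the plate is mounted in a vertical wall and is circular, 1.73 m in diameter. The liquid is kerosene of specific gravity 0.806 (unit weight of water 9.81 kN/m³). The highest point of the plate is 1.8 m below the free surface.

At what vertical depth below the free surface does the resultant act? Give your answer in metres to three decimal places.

γ = 0.806 × 9.81 = 7.90686 kN/m³.
The centroid is at the centre, 0.865 m below the top of the plate, so the centroid depth is h_c = 1.8 + 0.865 = 2.665 m.
A = π(0.865)² = 2.35062 m².
Resultant F = γ·h_c·A = 7.90686 × 2.665 × 2.35062 = 49.5318 kN.
I_c = πr⁴/4 = π × 0.865⁴/4 = 0.439698 m⁴.
Centre of pressure: y_p = y_c + I_c/(y_c·A) = 2.665 + 0.439698/(2.665 × 2.35062) = 2.665 + 0.0701899 = 2.73519 m along the plane.

h_p = 2.735 m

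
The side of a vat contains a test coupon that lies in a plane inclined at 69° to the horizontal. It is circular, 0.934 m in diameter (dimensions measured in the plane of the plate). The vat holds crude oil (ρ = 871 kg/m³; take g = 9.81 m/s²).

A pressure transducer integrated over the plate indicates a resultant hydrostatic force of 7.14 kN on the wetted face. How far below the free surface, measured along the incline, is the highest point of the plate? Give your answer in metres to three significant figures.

γ = ρg = 871 × 9.81 / 1000 = 8.54451 kN/m³.
A = π(0.467)² = 0.685147 m².
From F = γ·h_c·A, the centroid depth is h_c = 7.14/(8.54451 × 0.685147) = 1.21963 m.
Let θ = 69° be the plate's angle to the horizontal; measure y along the incline from where the plane meets the free surface. Vertical depth h = y·sinθ with sinθ = 0.933580.
Along the incline, y_c = h_c/sinθ = 1.21963/0.933580 = 1.3064 m.
The centroid is at the centre, 0.467 m below the top of the plate, so the highest point sits at y_top = 1.3064 − 0.467 = 0.8394 m along the incline.

y_top ≈ 0.839 m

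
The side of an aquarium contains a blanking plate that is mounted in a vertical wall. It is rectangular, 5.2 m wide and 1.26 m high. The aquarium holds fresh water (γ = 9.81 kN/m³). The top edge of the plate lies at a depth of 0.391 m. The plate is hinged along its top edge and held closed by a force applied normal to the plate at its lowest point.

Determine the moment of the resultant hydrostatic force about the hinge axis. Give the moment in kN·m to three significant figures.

M ≈ 49.8 kN·m

γ = 9.81 kN/m³.
The centroid lies 1.26/2 = 0.63 m below the top edge, so the centroid depth is h_c = 0.391 + 0.63 = 1.021 m.
A = 5.2 × 1.26 = 6.552 m².
Resultant F = γ·h_c·A = 9.81 × 1.021 × 6.552 = 65.6249 kN.
I_c = b·h³/12 = 5.2 × 1.26³/12 = 0.86683 m⁴.
Centre of pressure: y_p = y_c + I_c/(y_c·A) = 1.021 + 0.86683/(1.021 × 6.552) = 1.021 + 0.129579 = 1.15058 m along the plane.
The resultant acts 0.63 + 0.129579 = 0.759579 m (along the plate) below the hinge at the top edge, so the moment about the hinge is M = F × 0.759579 = 65.6249 × 0.759579 = 49.8473 kN·m.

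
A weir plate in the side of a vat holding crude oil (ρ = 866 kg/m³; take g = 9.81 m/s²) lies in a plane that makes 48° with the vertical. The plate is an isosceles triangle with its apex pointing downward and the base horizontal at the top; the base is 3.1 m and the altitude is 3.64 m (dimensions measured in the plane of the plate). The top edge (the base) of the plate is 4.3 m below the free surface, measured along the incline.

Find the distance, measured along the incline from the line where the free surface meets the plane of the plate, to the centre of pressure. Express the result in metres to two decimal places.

γ = ρg = 866 × 9.81 / 1000 = 8.49546 kN/m³.
The plate makes 48° with the vertical, i.e. θ = 90° − 48° = 42° to the horizontal. Measuring y along the incline from the free-surface line, vertical depth h = y·sinθ with sinθ = 0.669131.
With the apex down, the centroid sits h/3 = 3.64/3 = 1.21333 m below the base (the top edge), so y_c = 4.3 + 1.21333 = 5.51333 m and h_c = 5.51333 × 0.669131 = 3.68914 m.
A = ½ × 3.1 × 3.64 = 5.642 m².
Resultant F = γ·h_c·A = 8.49546 × 3.68914 × 5.642 = 176.826 kN.
I_c = b·h³/36 = 3.1 × 3.64³/36 = 4.15301 m⁴.
Centre of pressure: y_p = y_c + I_c/(y_c·A) = 5.51333 + 4.15301/(5.51333 × 5.642) = 5.51333 + 0.133511 = 5.64684 m along the plane.

y_p = 5.65 m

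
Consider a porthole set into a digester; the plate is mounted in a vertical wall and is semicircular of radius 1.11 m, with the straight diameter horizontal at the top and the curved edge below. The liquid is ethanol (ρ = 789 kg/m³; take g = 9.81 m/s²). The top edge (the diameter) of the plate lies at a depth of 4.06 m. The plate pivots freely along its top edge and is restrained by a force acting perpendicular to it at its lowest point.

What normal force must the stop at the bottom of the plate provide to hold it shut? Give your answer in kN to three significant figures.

γ = ρg = 789 × 9.81 / 1000 = 7.74009 kN/m³.
The centroid of a semicircle lies 4r/(3π) = 0.471099 m from the diameter, here below the top edge, so the centroid depth is h_c = 4.06 + 0.471099 = 4.5311 m.
A = πr²/2 = π × 1.11²/2 = 1.93538 m².
Resultant F = γ·h_c·A = 7.74009 × 4.5311 × 1.93538 = 67.8759 kN.
I_c = (π/8 − 8/(9π))·r⁴ = 0.109757 × 1.11⁴ = 0.166619 m⁴.
Centre of pressure: y_p = y_c + I_c/(y_c·A) = 4.5311 + 0.166619/(4.5311 × 1.93538) = 4.5311 + 0.019 = 4.5501 m along the plane.
The resultant acts 0.471099 + 0.019 = 0.490099 m (along the plate) below the hinge at the top edge, so the moment about the hinge is M = F × 0.490099 = 67.8759 × 0.490099 = 33.2659 kN·m.
A normal force at the bottom, 1.11 m from the hinge, must supply this moment: P = 33.2659/1.11 = 29.9693 kN.

P ≈ 30.0 kN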